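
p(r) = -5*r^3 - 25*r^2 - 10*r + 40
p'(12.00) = -2770.00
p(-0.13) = 40.89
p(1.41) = -37.82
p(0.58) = 24.81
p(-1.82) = 5.53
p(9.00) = -5720.00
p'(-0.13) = -3.75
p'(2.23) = -196.09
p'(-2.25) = 26.56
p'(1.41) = -110.32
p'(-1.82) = 31.31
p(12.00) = -12320.00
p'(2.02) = -172.21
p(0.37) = 32.62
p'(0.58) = -44.05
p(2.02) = -123.42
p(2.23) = -162.07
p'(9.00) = -1675.00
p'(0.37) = -30.55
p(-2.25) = -7.11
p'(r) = -15*r^2 - 50*r - 10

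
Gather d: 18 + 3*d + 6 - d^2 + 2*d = -d^2 + 5*d + 24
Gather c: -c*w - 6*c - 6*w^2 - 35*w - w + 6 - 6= c*(-w - 6) - 6*w^2 - 36*w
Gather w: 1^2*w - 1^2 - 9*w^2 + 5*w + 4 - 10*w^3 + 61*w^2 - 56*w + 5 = -10*w^3 + 52*w^2 - 50*w + 8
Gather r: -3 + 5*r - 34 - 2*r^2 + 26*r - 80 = -2*r^2 + 31*r - 117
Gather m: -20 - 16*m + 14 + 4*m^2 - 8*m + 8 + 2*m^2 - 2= 6*m^2 - 24*m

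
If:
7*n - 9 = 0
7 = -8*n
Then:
No Solution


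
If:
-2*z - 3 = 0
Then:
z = -3/2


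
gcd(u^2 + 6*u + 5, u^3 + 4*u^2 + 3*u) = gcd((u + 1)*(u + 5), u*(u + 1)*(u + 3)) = u + 1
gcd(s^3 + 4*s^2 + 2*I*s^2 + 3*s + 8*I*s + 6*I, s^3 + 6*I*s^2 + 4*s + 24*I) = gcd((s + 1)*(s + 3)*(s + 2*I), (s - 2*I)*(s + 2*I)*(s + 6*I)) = s + 2*I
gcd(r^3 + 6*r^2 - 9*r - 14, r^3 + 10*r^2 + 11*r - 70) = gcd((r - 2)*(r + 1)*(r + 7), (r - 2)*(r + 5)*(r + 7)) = r^2 + 5*r - 14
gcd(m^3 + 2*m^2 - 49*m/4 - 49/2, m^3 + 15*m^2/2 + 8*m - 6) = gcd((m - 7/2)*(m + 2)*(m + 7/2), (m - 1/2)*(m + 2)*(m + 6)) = m + 2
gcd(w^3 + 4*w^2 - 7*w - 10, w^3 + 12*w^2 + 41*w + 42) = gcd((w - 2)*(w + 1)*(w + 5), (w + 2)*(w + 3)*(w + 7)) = 1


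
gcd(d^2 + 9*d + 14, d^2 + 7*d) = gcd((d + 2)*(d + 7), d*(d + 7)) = d + 7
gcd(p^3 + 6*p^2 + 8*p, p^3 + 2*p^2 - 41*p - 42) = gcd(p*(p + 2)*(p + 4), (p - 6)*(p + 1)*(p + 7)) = 1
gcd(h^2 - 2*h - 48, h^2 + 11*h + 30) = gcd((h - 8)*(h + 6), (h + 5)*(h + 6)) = h + 6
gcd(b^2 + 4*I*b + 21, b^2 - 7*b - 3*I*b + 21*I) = b - 3*I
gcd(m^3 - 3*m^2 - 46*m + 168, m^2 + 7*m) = m + 7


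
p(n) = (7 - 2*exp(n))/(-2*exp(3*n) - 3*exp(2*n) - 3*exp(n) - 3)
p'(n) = (7 - 2*exp(n))*(6*exp(3*n) + 6*exp(2*n) + 3*exp(n))/(-2*exp(3*n) - 3*exp(2*n) - 3*exp(n) - 3)^2 - 2*exp(n)/(-2*exp(3*n) - 3*exp(2*n) - 3*exp(n) - 3)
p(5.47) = 0.00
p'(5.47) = -0.00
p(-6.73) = -2.33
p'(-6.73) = 0.00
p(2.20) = 0.01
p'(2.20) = -0.01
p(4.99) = 0.00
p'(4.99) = -0.00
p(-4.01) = -2.28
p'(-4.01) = 0.05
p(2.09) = 0.01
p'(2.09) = -0.01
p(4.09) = 0.00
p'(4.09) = -0.00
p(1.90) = 0.01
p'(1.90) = -0.01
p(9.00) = 0.00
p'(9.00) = 0.00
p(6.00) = 0.00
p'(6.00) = 0.00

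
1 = 1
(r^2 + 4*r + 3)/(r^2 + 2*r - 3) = (r + 1)/(r - 1)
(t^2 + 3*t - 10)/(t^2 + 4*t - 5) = (t - 2)/(t - 1)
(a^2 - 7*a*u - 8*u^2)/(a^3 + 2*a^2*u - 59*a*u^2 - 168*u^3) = (a + u)/(a^2 + 10*a*u + 21*u^2)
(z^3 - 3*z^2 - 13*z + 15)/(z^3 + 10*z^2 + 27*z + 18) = (z^2 - 6*z + 5)/(z^2 + 7*z + 6)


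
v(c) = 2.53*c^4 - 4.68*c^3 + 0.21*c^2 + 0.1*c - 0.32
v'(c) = 10.12*c^3 - 14.04*c^2 + 0.42*c + 0.1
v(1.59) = -2.27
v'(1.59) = 5.95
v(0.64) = -0.97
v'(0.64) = -2.73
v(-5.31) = 2717.17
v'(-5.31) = -1913.18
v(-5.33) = 2755.63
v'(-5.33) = -1933.36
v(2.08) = 6.04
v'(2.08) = 31.30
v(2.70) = 43.82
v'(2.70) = 98.07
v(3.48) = 176.39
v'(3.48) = 258.03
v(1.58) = -2.33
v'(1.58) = 5.63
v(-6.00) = 4296.40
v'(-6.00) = -2693.78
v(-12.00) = 60577.84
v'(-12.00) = -19514.06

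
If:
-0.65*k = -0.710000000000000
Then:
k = 1.09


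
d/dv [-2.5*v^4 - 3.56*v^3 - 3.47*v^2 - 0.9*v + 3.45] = -10.0*v^3 - 10.68*v^2 - 6.94*v - 0.9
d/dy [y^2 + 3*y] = 2*y + 3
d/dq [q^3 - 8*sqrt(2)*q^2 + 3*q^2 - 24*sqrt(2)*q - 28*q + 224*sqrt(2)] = 3*q^2 - 16*sqrt(2)*q + 6*q - 24*sqrt(2) - 28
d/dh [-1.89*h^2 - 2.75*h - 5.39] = -3.78*h - 2.75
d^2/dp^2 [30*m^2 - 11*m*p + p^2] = 2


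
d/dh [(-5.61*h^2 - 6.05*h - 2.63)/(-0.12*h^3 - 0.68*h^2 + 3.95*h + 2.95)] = (-0.6732*h^4 - 1.452*h^3 - 27.2203*h^2 - 36.6758*h - 7.459)/(0.0144*h^6 + 0.1632*h^5 - 0.4856*h^4 - 6.08*h^3 + 11.5905*h^2 + 23.305*h + 8.7025)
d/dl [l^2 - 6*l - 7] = 2*l - 6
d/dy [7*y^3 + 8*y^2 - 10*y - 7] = 21*y^2 + 16*y - 10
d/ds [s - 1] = 1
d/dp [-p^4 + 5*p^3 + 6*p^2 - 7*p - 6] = -4*p^3 + 15*p^2 + 12*p - 7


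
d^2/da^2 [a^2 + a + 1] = 2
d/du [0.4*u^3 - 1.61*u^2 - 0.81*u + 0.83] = 1.2*u^2 - 3.22*u - 0.81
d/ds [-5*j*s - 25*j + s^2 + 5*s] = -5*j + 2*s + 5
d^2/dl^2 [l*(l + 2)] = 2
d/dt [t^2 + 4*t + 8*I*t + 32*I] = 2*t + 4 + 8*I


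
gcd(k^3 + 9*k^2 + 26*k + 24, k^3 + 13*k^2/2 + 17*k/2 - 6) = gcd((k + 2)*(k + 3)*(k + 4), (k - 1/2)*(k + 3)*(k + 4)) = k^2 + 7*k + 12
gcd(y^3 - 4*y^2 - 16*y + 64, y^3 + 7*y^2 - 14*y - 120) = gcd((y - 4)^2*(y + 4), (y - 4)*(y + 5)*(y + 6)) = y - 4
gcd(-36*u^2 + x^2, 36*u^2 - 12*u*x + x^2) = -6*u + x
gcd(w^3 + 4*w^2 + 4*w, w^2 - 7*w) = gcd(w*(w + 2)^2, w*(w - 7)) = w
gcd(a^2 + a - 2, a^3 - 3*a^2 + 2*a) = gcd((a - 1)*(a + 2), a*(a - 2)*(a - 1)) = a - 1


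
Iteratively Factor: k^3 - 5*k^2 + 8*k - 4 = (k - 2)*(k^2 - 3*k + 2) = (k - 2)^2*(k - 1)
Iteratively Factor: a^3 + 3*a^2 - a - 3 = (a + 3)*(a^2 - 1) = (a - 1)*(a + 3)*(a + 1)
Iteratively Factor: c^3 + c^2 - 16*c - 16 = (c + 4)*(c^2 - 3*c - 4) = (c + 1)*(c + 4)*(c - 4)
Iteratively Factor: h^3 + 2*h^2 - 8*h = (h - 2)*(h^2 + 4*h) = (h - 2)*(h + 4)*(h)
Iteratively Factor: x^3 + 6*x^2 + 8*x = (x + 2)*(x^2 + 4*x) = (x + 2)*(x + 4)*(x)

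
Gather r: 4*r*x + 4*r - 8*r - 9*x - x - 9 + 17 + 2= r*(4*x - 4) - 10*x + 10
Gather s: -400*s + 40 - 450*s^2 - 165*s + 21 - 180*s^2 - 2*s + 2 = -630*s^2 - 567*s + 63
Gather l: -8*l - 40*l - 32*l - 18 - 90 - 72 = -80*l - 180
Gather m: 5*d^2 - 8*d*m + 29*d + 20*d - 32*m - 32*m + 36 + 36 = 5*d^2 + 49*d + m*(-8*d - 64) + 72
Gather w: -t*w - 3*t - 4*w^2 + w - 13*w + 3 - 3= -3*t - 4*w^2 + w*(-t - 12)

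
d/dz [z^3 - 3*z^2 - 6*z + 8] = 3*z^2 - 6*z - 6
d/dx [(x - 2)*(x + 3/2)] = 2*x - 1/2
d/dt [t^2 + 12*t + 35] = 2*t + 12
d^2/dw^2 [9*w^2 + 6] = 18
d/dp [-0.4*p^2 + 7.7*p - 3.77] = 7.7 - 0.8*p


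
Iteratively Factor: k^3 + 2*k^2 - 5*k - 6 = (k - 2)*(k^2 + 4*k + 3) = (k - 2)*(k + 1)*(k + 3)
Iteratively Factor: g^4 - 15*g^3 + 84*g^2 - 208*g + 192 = (g - 4)*(g^3 - 11*g^2 + 40*g - 48) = (g - 4)^2*(g^2 - 7*g + 12) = (g - 4)^3*(g - 3)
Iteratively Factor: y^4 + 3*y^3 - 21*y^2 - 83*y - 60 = (y + 1)*(y^3 + 2*y^2 - 23*y - 60) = (y + 1)*(y + 3)*(y^2 - y - 20) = (y + 1)*(y + 3)*(y + 4)*(y - 5)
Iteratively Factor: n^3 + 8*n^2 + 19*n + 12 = (n + 1)*(n^2 + 7*n + 12) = (n + 1)*(n + 4)*(n + 3)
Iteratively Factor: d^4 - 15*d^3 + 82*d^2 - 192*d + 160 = (d - 2)*(d^3 - 13*d^2 + 56*d - 80) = (d - 4)*(d - 2)*(d^2 - 9*d + 20) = (d - 5)*(d - 4)*(d - 2)*(d - 4)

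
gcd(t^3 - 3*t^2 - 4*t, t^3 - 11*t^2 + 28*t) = t^2 - 4*t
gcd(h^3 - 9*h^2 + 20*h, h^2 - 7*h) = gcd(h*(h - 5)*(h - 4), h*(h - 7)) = h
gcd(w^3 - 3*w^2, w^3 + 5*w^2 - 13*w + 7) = 1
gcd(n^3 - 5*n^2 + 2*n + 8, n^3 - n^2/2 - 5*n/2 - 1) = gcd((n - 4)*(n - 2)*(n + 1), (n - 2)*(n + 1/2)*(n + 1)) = n^2 - n - 2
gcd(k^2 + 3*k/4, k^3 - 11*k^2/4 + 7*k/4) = k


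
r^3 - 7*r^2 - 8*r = r*(r - 8)*(r + 1)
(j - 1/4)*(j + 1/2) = j^2 + j/4 - 1/8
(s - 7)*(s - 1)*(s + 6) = s^3 - 2*s^2 - 41*s + 42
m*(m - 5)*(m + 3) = m^3 - 2*m^2 - 15*m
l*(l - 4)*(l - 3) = l^3 - 7*l^2 + 12*l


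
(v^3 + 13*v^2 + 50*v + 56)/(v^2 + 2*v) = v + 11 + 28/v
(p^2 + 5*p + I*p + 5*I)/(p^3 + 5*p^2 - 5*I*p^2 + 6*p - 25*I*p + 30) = 1/(p - 6*I)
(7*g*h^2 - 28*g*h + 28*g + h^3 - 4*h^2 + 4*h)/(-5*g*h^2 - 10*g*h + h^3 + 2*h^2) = (-7*g*h^2 + 28*g*h - 28*g - h^3 + 4*h^2 - 4*h)/(h*(5*g*h + 10*g - h^2 - 2*h))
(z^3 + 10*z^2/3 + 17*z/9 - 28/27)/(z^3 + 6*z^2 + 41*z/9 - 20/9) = (z + 7/3)/(z + 5)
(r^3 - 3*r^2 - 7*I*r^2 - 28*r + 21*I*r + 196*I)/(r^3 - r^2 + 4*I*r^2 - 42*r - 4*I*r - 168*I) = (r^2 + r*(4 - 7*I) - 28*I)/(r^2 + r*(6 + 4*I) + 24*I)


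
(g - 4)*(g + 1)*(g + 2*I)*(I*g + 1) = I*g^4 - g^3 - 3*I*g^3 + 3*g^2 - 2*I*g^2 + 4*g - 6*I*g - 8*I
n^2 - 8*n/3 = n*(n - 8/3)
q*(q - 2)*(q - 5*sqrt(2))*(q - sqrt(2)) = q^4 - 6*sqrt(2)*q^3 - 2*q^3 + 10*q^2 + 12*sqrt(2)*q^2 - 20*q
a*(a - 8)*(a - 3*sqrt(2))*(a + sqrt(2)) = a^4 - 8*a^3 - 2*sqrt(2)*a^3 - 6*a^2 + 16*sqrt(2)*a^2 + 48*a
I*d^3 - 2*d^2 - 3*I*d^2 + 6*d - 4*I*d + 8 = (d - 4)*(d + 2*I)*(I*d + I)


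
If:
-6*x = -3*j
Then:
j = 2*x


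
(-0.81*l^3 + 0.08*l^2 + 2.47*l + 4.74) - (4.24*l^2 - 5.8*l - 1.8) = -0.81*l^3 - 4.16*l^2 + 8.27*l + 6.54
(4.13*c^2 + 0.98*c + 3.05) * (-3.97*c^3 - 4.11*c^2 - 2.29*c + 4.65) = -16.3961*c^5 - 20.8649*c^4 - 25.594*c^3 + 4.4248*c^2 - 2.4275*c + 14.1825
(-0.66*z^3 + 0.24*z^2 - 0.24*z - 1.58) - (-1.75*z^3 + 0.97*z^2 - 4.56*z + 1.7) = 1.09*z^3 - 0.73*z^2 + 4.32*z - 3.28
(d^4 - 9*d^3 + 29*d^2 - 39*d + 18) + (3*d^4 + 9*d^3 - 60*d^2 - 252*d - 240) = 4*d^4 - 31*d^2 - 291*d - 222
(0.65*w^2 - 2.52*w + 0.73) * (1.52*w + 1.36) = 0.988*w^3 - 2.9464*w^2 - 2.3176*w + 0.9928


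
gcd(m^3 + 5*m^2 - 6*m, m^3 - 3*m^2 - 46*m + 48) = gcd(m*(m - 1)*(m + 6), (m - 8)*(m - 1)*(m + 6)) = m^2 + 5*m - 6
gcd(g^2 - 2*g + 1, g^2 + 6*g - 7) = g - 1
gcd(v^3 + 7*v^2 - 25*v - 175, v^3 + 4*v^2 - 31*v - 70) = v^2 + 2*v - 35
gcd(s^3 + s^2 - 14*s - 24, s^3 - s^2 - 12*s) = s^2 - s - 12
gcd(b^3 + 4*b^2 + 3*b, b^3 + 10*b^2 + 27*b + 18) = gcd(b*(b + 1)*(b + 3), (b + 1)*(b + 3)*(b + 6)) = b^2 + 4*b + 3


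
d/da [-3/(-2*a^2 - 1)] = -12*a/(2*a^2 + 1)^2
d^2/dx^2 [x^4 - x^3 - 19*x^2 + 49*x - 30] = 12*x^2 - 6*x - 38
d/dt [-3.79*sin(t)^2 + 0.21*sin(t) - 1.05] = (0.21 - 7.58*sin(t))*cos(t)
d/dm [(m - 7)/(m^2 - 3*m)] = (-m^2 + 14*m - 21)/(m^2*(m^2 - 6*m + 9))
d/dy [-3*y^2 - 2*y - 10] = -6*y - 2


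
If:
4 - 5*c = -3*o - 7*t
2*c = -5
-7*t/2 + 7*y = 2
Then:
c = -5/2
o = -14*y/3 - 25/6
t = 2*y - 4/7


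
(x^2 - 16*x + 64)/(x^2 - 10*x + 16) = (x - 8)/(x - 2)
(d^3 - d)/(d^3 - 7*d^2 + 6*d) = (d + 1)/(d - 6)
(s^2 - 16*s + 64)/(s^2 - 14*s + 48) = (s - 8)/(s - 6)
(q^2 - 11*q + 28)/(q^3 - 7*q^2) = (q - 4)/q^2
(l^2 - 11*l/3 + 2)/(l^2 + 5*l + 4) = (l^2 - 11*l/3 + 2)/(l^2 + 5*l + 4)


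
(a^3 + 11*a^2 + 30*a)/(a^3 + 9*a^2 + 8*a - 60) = a/(a - 2)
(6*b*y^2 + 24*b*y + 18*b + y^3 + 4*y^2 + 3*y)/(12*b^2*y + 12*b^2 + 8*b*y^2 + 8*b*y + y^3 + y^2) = (y + 3)/(2*b + y)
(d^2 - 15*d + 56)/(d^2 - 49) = (d - 8)/(d + 7)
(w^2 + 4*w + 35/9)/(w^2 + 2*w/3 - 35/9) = (3*w + 5)/(3*w - 5)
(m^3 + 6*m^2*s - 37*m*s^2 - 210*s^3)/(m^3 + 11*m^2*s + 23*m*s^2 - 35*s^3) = (-m + 6*s)/(-m + s)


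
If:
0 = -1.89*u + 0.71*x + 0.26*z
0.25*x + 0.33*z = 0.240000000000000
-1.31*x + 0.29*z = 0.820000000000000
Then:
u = -0.01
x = -0.40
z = 1.03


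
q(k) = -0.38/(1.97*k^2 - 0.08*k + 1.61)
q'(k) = -0.38*(0.08 - 3.94*k)/(1.97*k^2 - 0.08*k + 1.61)^2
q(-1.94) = -0.04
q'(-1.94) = -0.03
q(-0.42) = -0.19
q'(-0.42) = -0.17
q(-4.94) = -0.01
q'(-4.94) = -0.00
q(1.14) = -0.09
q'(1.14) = 0.10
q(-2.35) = -0.03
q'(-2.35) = -0.02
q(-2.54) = -0.03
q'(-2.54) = -0.02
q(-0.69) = -0.15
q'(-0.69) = -0.16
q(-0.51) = -0.18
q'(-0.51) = -0.17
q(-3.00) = -0.02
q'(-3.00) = -0.01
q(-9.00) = -0.00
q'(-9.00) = -0.00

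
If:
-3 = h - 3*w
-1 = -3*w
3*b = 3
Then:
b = 1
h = -2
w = 1/3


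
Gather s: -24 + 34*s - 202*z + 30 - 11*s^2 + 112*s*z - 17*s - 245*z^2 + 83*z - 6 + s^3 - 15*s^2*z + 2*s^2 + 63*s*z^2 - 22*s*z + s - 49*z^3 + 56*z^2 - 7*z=s^3 + s^2*(-15*z - 9) + s*(63*z^2 + 90*z + 18) - 49*z^3 - 189*z^2 - 126*z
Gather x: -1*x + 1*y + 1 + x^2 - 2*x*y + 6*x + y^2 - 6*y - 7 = x^2 + x*(5 - 2*y) + y^2 - 5*y - 6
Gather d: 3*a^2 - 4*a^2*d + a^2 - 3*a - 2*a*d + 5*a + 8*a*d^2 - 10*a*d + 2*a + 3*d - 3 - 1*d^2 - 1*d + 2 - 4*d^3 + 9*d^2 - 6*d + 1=4*a^2 + 4*a - 4*d^3 + d^2*(8*a + 8) + d*(-4*a^2 - 12*a - 4)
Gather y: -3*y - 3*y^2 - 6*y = -3*y^2 - 9*y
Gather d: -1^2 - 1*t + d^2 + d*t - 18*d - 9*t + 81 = d^2 + d*(t - 18) - 10*t + 80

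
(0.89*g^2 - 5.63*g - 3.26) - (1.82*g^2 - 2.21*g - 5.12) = -0.93*g^2 - 3.42*g + 1.86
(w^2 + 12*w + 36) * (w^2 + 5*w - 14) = w^4 + 17*w^3 + 82*w^2 + 12*w - 504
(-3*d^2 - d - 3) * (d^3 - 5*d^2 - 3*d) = -3*d^5 + 14*d^4 + 11*d^3 + 18*d^2 + 9*d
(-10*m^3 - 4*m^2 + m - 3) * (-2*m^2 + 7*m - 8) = 20*m^5 - 62*m^4 + 50*m^3 + 45*m^2 - 29*m + 24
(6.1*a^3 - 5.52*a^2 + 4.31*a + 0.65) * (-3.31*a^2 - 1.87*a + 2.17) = -20.191*a^5 + 6.8642*a^4 + 9.2933*a^3 - 22.1896*a^2 + 8.1372*a + 1.4105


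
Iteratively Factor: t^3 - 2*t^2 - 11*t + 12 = (t - 1)*(t^2 - t - 12) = (t - 1)*(t + 3)*(t - 4)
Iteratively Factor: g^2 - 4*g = (g)*(g - 4)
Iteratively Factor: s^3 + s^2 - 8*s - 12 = (s + 2)*(s^2 - s - 6) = (s - 3)*(s + 2)*(s + 2)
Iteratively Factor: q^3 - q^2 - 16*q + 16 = (q + 4)*(q^2 - 5*q + 4) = (q - 4)*(q + 4)*(q - 1)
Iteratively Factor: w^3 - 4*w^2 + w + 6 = (w - 3)*(w^2 - w - 2) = (w - 3)*(w + 1)*(w - 2)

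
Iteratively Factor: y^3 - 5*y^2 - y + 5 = (y - 1)*(y^2 - 4*y - 5) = (y - 5)*(y - 1)*(y + 1)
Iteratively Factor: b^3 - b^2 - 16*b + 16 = (b - 4)*(b^2 + 3*b - 4) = (b - 4)*(b - 1)*(b + 4)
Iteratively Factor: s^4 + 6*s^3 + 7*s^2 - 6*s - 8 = (s + 4)*(s^3 + 2*s^2 - s - 2) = (s + 2)*(s + 4)*(s^2 - 1) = (s + 1)*(s + 2)*(s + 4)*(s - 1)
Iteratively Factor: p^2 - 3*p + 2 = (p - 2)*(p - 1)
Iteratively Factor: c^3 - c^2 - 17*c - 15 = (c + 1)*(c^2 - 2*c - 15) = (c - 5)*(c + 1)*(c + 3)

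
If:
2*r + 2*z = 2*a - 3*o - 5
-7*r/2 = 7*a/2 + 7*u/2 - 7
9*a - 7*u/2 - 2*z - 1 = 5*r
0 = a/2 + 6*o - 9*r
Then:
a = 80*z/623 + 4/7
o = -758*z/1869 - 19/21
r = -164*z/623 - 4/7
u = 12*z/89 + 2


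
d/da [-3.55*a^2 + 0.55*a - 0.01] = 0.55 - 7.1*a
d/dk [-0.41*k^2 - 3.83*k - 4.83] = -0.82*k - 3.83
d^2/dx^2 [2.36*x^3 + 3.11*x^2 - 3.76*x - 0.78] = 14.16*x + 6.22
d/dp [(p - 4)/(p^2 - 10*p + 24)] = -1/(p^2 - 12*p + 36)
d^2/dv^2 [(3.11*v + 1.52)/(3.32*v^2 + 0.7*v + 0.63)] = ((3.11*v + 1.52)*(6.64*v + 0.7)*(13.28*v + 1.4) - (61.9512*v + 14.4468)*(3.32*v^2 + 0.7*v + 0.63))/(3.32*v^2 + 0.7*v + 0.63)^3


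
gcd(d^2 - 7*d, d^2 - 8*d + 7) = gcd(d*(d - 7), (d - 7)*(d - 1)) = d - 7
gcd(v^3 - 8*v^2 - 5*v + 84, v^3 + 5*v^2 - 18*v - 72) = v^2 - v - 12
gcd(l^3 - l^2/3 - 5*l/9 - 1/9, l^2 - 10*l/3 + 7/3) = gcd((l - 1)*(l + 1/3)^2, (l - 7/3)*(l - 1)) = l - 1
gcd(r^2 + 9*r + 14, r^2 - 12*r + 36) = 1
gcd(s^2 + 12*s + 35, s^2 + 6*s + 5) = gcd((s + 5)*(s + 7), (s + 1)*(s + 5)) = s + 5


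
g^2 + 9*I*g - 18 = (g + 3*I)*(g + 6*I)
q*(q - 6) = q^2 - 6*q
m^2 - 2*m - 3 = (m - 3)*(m + 1)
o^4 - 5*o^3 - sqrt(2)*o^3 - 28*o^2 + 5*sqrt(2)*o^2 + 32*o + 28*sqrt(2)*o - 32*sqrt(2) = (o - 8)*(o - 1)*(o + 4)*(o - sqrt(2))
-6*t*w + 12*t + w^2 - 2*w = (-6*t + w)*(w - 2)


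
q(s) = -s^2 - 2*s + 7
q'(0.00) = -2.00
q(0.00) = 7.00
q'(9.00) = -20.00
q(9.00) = -92.00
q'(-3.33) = 4.66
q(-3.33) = 2.57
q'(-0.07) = -1.86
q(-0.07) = 7.14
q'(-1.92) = 1.84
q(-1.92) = 7.15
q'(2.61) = -7.22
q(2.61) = -5.03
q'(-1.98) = 1.96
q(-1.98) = 7.04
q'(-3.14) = 4.28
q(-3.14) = 3.42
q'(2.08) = -6.16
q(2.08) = -1.49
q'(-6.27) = 10.54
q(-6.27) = -19.77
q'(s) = -2*s - 2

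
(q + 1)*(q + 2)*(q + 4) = q^3 + 7*q^2 + 14*q + 8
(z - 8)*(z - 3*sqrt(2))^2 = z^3 - 6*sqrt(2)*z^2 - 8*z^2 + 18*z + 48*sqrt(2)*z - 144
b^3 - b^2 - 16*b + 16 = (b - 4)*(b - 1)*(b + 4)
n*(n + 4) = n^2 + 4*n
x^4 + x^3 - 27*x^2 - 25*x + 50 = (x - 5)*(x - 1)*(x + 2)*(x + 5)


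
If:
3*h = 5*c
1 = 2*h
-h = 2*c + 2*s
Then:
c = 3/10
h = 1/2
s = -11/20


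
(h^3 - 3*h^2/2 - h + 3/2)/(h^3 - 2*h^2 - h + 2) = (h - 3/2)/(h - 2)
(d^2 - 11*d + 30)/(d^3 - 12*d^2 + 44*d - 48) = (d - 5)/(d^2 - 6*d + 8)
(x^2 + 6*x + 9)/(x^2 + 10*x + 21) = (x + 3)/(x + 7)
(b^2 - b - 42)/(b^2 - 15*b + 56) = (b + 6)/(b - 8)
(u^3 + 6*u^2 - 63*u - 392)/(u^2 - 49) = (u^2 - u - 56)/(u - 7)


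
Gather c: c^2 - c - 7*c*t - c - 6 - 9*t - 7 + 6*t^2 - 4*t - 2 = c^2 + c*(-7*t - 2) + 6*t^2 - 13*t - 15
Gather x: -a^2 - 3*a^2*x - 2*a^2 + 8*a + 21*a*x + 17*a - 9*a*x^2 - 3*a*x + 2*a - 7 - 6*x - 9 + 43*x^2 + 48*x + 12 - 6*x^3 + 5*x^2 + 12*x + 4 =-3*a^2 + 27*a - 6*x^3 + x^2*(48 - 9*a) + x*(-3*a^2 + 18*a + 54)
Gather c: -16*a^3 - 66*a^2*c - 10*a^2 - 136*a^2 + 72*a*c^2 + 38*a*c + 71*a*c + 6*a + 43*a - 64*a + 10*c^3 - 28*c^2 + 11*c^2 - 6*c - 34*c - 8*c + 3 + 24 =-16*a^3 - 146*a^2 - 15*a + 10*c^3 + c^2*(72*a - 17) + c*(-66*a^2 + 109*a - 48) + 27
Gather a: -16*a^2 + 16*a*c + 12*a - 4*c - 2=-16*a^2 + a*(16*c + 12) - 4*c - 2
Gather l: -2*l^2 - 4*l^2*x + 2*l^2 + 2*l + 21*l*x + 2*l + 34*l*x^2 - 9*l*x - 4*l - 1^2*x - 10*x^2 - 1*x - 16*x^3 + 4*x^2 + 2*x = -4*l^2*x + l*(34*x^2 + 12*x) - 16*x^3 - 6*x^2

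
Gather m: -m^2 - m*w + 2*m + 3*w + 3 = -m^2 + m*(2 - w) + 3*w + 3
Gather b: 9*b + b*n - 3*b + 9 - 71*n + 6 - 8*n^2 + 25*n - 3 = b*(n + 6) - 8*n^2 - 46*n + 12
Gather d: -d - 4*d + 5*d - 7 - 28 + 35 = 0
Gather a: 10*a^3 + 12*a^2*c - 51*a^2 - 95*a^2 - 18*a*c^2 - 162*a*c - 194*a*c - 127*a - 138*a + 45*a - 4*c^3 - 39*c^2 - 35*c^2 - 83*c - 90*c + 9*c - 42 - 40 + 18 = 10*a^3 + a^2*(12*c - 146) + a*(-18*c^2 - 356*c - 220) - 4*c^3 - 74*c^2 - 164*c - 64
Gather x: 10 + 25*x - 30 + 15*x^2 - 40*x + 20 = 15*x^2 - 15*x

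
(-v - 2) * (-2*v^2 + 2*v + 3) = 2*v^3 + 2*v^2 - 7*v - 6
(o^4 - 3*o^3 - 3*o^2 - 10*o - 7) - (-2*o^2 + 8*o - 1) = o^4 - 3*o^3 - o^2 - 18*o - 6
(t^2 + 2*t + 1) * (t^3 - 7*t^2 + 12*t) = t^5 - 5*t^4 - t^3 + 17*t^2 + 12*t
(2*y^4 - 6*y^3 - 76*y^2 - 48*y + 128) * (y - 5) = 2*y^5 - 16*y^4 - 46*y^3 + 332*y^2 + 368*y - 640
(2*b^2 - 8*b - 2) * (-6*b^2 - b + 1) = -12*b^4 + 46*b^3 + 22*b^2 - 6*b - 2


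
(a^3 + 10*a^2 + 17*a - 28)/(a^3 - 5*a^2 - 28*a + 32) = (a + 7)/(a - 8)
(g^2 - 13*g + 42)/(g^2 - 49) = (g - 6)/(g + 7)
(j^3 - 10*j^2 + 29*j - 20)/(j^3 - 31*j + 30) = (j - 4)/(j + 6)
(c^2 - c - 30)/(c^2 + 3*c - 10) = (c - 6)/(c - 2)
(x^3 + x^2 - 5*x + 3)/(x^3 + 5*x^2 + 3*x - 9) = (x - 1)/(x + 3)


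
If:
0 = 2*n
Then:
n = 0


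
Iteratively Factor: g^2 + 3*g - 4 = (g - 1)*(g + 4)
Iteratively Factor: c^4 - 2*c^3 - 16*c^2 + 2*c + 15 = (c + 3)*(c^3 - 5*c^2 - c + 5) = (c - 5)*(c + 3)*(c^2 - 1) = (c - 5)*(c + 1)*(c + 3)*(c - 1)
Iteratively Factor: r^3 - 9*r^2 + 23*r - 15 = (r - 3)*(r^2 - 6*r + 5) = (r - 3)*(r - 1)*(r - 5)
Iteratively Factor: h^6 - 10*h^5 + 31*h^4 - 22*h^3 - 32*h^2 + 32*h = (h - 2)*(h^5 - 8*h^4 + 15*h^3 + 8*h^2 - 16*h) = (h - 2)*(h + 1)*(h^4 - 9*h^3 + 24*h^2 - 16*h) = (h - 4)*(h - 2)*(h + 1)*(h^3 - 5*h^2 + 4*h) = (h - 4)*(h - 2)*(h - 1)*(h + 1)*(h^2 - 4*h) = (h - 4)^2*(h - 2)*(h - 1)*(h + 1)*(h)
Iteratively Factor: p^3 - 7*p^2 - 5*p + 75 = (p - 5)*(p^2 - 2*p - 15) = (p - 5)*(p + 3)*(p - 5)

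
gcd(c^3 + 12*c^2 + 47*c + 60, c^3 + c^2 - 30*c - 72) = c^2 + 7*c + 12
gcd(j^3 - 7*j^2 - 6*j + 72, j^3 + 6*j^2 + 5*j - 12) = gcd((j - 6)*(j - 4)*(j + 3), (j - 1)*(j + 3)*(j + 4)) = j + 3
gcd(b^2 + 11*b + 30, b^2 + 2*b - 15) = b + 5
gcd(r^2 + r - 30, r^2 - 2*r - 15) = r - 5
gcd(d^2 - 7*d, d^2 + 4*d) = d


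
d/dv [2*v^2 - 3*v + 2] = 4*v - 3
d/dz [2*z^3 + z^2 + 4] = 2*z*(3*z + 1)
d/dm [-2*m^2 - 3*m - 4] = -4*m - 3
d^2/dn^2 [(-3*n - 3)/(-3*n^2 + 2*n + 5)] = 54/(27*n^3 - 135*n^2 + 225*n - 125)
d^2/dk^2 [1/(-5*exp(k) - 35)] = (7 - exp(k))*exp(k)/(5*(exp(k) + 7)^3)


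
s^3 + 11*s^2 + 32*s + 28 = (s + 2)^2*(s + 7)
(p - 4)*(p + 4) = p^2 - 16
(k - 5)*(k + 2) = k^2 - 3*k - 10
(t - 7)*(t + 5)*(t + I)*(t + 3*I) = t^4 - 2*t^3 + 4*I*t^3 - 38*t^2 - 8*I*t^2 + 6*t - 140*I*t + 105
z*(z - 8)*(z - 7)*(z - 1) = z^4 - 16*z^3 + 71*z^2 - 56*z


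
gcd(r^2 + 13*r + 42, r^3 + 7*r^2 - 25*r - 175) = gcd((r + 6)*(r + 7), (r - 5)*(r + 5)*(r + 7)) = r + 7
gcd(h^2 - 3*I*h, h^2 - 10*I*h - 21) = h - 3*I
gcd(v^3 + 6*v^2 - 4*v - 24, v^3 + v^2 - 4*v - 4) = v^2 - 4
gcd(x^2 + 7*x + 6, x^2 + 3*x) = 1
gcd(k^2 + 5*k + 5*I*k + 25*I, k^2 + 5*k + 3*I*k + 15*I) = k + 5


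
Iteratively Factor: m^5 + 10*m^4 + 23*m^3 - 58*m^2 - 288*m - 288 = (m + 3)*(m^4 + 7*m^3 + 2*m^2 - 64*m - 96) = (m + 3)*(m + 4)*(m^3 + 3*m^2 - 10*m - 24) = (m - 3)*(m + 3)*(m + 4)*(m^2 + 6*m + 8) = (m - 3)*(m + 3)*(m + 4)^2*(m + 2)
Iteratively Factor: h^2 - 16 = (h + 4)*(h - 4)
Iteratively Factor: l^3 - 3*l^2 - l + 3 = (l - 3)*(l^2 - 1) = (l - 3)*(l - 1)*(l + 1)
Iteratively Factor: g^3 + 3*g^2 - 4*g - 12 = (g + 3)*(g^2 - 4) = (g + 2)*(g + 3)*(g - 2)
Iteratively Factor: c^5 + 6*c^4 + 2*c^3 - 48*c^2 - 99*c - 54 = (c + 1)*(c^4 + 5*c^3 - 3*c^2 - 45*c - 54) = (c + 1)*(c + 3)*(c^3 + 2*c^2 - 9*c - 18) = (c + 1)*(c + 2)*(c + 3)*(c^2 - 9) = (c + 1)*(c + 2)*(c + 3)^2*(c - 3)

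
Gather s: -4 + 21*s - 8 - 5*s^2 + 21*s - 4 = -5*s^2 + 42*s - 16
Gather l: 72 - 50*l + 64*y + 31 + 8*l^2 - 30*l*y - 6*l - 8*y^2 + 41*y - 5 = 8*l^2 + l*(-30*y - 56) - 8*y^2 + 105*y + 98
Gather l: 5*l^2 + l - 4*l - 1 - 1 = 5*l^2 - 3*l - 2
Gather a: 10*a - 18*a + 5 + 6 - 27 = -8*a - 16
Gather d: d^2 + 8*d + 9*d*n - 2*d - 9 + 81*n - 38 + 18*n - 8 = d^2 + d*(9*n + 6) + 99*n - 55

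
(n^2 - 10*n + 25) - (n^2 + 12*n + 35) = -22*n - 10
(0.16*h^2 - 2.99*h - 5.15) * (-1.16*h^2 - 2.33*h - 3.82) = -0.1856*h^4 + 3.0956*h^3 + 12.3295*h^2 + 23.4213*h + 19.673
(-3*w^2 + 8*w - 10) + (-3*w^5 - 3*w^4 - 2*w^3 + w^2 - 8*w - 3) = -3*w^5 - 3*w^4 - 2*w^3 - 2*w^2 - 13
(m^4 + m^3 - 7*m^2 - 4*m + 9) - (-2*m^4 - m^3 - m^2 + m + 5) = 3*m^4 + 2*m^3 - 6*m^2 - 5*m + 4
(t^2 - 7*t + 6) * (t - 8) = t^3 - 15*t^2 + 62*t - 48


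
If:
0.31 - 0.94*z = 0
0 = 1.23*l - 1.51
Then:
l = 1.23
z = 0.33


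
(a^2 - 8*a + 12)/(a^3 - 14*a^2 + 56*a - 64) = (a - 6)/(a^2 - 12*a + 32)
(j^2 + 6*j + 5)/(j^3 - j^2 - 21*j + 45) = (j + 1)/(j^2 - 6*j + 9)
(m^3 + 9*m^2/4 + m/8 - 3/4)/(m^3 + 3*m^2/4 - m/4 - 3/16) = 2*(m + 2)/(2*m + 1)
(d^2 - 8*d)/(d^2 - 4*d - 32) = d/(d + 4)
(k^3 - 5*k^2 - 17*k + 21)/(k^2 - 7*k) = k + 2 - 3/k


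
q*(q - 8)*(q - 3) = q^3 - 11*q^2 + 24*q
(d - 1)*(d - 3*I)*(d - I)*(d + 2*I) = d^4 - d^3 - 2*I*d^3 + 5*d^2 + 2*I*d^2 - 5*d - 6*I*d + 6*I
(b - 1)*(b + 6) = b^2 + 5*b - 6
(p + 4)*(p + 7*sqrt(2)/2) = p^2 + 4*p + 7*sqrt(2)*p/2 + 14*sqrt(2)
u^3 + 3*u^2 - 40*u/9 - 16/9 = (u - 4/3)*(u + 1/3)*(u + 4)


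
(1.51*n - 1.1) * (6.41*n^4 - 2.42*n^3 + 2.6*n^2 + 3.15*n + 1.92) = 9.6791*n^5 - 10.7052*n^4 + 6.588*n^3 + 1.8965*n^2 - 0.5658*n - 2.112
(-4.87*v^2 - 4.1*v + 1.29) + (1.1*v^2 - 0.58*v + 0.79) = -3.77*v^2 - 4.68*v + 2.08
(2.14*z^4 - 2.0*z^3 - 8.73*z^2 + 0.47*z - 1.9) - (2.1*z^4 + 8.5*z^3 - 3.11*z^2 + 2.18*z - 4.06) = 0.04*z^4 - 10.5*z^3 - 5.62*z^2 - 1.71*z + 2.16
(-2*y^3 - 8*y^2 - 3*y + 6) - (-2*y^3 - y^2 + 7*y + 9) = -7*y^2 - 10*y - 3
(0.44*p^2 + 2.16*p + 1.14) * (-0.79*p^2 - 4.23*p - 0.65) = -0.3476*p^4 - 3.5676*p^3 - 10.3234*p^2 - 6.2262*p - 0.741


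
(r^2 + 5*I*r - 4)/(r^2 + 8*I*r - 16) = (r + I)/(r + 4*I)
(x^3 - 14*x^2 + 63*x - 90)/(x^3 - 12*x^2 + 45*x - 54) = (x - 5)/(x - 3)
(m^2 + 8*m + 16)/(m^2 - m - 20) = (m + 4)/(m - 5)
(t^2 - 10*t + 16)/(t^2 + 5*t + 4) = (t^2 - 10*t + 16)/(t^2 + 5*t + 4)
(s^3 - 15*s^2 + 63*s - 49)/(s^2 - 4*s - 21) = (s^2 - 8*s + 7)/(s + 3)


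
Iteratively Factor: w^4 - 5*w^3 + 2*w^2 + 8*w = (w - 4)*(w^3 - w^2 - 2*w) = w*(w - 4)*(w^2 - w - 2) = w*(w - 4)*(w + 1)*(w - 2)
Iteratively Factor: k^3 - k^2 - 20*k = (k - 5)*(k^2 + 4*k) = k*(k - 5)*(k + 4)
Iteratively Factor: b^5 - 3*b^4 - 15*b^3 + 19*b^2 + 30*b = (b)*(b^4 - 3*b^3 - 15*b^2 + 19*b + 30) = b*(b - 5)*(b^3 + 2*b^2 - 5*b - 6) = b*(b - 5)*(b + 3)*(b^2 - b - 2) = b*(b - 5)*(b + 1)*(b + 3)*(b - 2)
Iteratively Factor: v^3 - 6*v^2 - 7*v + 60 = (v + 3)*(v^2 - 9*v + 20) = (v - 4)*(v + 3)*(v - 5)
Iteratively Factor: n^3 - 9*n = (n)*(n^2 - 9) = n*(n + 3)*(n - 3)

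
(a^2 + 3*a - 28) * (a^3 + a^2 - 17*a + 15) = a^5 + 4*a^4 - 42*a^3 - 64*a^2 + 521*a - 420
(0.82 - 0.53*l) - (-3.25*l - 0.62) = 2.72*l + 1.44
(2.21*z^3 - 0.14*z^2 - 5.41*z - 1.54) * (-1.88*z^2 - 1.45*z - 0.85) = -4.1548*z^5 - 2.9413*z^4 + 8.4953*z^3 + 10.8587*z^2 + 6.8315*z + 1.309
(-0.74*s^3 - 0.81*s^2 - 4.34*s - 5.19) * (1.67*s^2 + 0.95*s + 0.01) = -1.2358*s^5 - 2.0557*s^4 - 8.0247*s^3 - 12.7984*s^2 - 4.9739*s - 0.0519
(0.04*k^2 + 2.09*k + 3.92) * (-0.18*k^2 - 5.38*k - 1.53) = -0.0072*k^4 - 0.5914*k^3 - 12.011*k^2 - 24.2873*k - 5.9976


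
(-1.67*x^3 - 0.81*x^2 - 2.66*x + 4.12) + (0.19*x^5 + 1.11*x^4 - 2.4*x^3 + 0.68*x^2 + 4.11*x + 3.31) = 0.19*x^5 + 1.11*x^4 - 4.07*x^3 - 0.13*x^2 + 1.45*x + 7.43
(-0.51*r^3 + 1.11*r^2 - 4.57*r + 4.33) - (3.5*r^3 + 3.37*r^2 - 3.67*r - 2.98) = -4.01*r^3 - 2.26*r^2 - 0.9*r + 7.31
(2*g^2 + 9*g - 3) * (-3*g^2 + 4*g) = -6*g^4 - 19*g^3 + 45*g^2 - 12*g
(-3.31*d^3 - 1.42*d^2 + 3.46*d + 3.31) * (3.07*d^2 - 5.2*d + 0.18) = -10.1617*d^5 + 12.8526*d^4 + 17.4104*d^3 - 8.0859*d^2 - 16.5892*d + 0.5958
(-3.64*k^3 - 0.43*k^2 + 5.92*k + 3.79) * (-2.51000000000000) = 9.1364*k^3 + 1.0793*k^2 - 14.8592*k - 9.5129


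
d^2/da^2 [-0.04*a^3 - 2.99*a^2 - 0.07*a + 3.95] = -0.24*a - 5.98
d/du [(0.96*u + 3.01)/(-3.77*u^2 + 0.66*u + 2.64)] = (3.6192*u^2 + 22.6954*u + 0.5478)/(14.2129*u^4 - 4.9764*u^3 - 19.47*u^2 + 3.4848*u + 6.9696)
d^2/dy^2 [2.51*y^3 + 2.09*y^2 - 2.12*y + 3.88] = 15.06*y + 4.18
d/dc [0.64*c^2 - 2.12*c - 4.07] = 1.28*c - 2.12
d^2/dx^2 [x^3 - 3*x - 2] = 6*x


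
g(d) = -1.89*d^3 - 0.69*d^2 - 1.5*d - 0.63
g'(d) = -5.67*d^2 - 1.38*d - 1.5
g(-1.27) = 4.03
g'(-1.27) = -8.89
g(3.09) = -67.62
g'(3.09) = -59.90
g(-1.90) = 12.69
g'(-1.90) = -19.35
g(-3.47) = 75.23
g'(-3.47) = -64.98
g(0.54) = -1.94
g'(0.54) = -3.90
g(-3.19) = 58.49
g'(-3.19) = -54.80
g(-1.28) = 4.12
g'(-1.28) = -9.02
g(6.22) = -491.47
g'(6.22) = -229.45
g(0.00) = -0.63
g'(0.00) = -1.50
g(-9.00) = 1334.79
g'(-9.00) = -448.35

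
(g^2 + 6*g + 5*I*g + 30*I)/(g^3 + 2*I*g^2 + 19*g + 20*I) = (g + 6)/(g^2 - 3*I*g + 4)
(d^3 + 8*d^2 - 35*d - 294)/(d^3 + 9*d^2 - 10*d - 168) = (d^2 + d - 42)/(d^2 + 2*d - 24)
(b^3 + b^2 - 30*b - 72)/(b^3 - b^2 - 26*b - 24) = (b + 3)/(b + 1)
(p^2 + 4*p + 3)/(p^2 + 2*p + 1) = (p + 3)/(p + 1)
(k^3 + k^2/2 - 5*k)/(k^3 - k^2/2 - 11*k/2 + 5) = k/(k - 1)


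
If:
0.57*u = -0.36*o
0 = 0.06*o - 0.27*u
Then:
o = 0.00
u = 0.00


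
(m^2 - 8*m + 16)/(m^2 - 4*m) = (m - 4)/m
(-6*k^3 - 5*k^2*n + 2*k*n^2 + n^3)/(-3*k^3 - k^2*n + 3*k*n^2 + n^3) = (2*k - n)/(k - n)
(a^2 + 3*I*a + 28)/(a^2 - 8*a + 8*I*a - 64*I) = (a^2 + 3*I*a + 28)/(a^2 + 8*a*(-1 + I) - 64*I)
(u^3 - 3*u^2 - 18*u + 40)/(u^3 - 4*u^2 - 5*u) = (u^2 + 2*u - 8)/(u*(u + 1))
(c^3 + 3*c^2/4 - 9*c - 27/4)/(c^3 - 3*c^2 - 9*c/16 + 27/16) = 4*(c + 3)/(4*c - 3)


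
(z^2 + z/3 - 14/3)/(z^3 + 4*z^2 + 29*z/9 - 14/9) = 3*(z - 2)/(3*z^2 + 5*z - 2)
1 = 1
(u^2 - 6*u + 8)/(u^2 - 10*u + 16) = (u - 4)/(u - 8)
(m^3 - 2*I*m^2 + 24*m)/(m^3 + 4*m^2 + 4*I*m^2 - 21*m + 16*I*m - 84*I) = m*(m - 6*I)/(m^2 + 4*m - 21)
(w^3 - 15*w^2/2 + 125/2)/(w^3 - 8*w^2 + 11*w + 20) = (2*w^2 - 5*w - 25)/(2*(w^2 - 3*w - 4))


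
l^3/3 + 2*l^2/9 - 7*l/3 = l*(l/3 + 1)*(l - 7/3)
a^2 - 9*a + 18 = (a - 6)*(a - 3)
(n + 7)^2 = n^2 + 14*n + 49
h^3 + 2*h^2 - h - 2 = (h - 1)*(h + 1)*(h + 2)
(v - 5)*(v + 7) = v^2 + 2*v - 35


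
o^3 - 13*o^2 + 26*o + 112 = (o - 8)*(o - 7)*(o + 2)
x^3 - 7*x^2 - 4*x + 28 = (x - 7)*(x - 2)*(x + 2)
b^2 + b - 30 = (b - 5)*(b + 6)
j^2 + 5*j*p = j*(j + 5*p)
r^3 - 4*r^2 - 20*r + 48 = (r - 6)*(r - 2)*(r + 4)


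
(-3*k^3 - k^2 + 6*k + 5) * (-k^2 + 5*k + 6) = 3*k^5 - 14*k^4 - 29*k^3 + 19*k^2 + 61*k + 30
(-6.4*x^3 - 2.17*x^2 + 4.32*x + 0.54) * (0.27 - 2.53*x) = 16.192*x^4 + 3.7621*x^3 - 11.5155*x^2 - 0.1998*x + 0.1458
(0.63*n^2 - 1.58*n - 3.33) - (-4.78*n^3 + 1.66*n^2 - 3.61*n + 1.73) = 4.78*n^3 - 1.03*n^2 + 2.03*n - 5.06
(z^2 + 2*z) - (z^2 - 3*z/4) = 11*z/4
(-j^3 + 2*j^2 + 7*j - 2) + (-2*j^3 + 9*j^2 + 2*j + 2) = -3*j^3 + 11*j^2 + 9*j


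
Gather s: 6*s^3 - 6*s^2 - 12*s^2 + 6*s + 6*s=6*s^3 - 18*s^2 + 12*s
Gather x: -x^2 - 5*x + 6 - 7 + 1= -x^2 - 5*x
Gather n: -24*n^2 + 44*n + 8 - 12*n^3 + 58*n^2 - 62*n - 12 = -12*n^3 + 34*n^2 - 18*n - 4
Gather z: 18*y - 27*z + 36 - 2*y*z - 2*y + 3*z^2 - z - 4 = 16*y + 3*z^2 + z*(-2*y - 28) + 32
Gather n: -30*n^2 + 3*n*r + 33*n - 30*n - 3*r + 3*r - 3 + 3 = -30*n^2 + n*(3*r + 3)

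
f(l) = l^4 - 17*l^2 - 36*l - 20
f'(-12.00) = -6540.00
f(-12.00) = 18700.00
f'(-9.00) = -2646.00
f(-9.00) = 5488.00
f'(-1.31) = -0.45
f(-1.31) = 0.93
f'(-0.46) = -20.75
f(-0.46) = -6.99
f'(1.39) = -72.52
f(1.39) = -99.15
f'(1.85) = -73.57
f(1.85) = -133.07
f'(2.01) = -71.86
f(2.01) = -144.72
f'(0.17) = -41.76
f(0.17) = -26.61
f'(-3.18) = -56.51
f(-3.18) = 24.83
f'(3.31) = -3.48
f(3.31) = -205.38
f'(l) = 4*l^3 - 34*l - 36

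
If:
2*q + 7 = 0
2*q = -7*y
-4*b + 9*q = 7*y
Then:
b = -77/8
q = -7/2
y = 1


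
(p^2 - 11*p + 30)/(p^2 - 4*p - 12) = (p - 5)/(p + 2)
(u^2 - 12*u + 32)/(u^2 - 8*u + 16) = (u - 8)/(u - 4)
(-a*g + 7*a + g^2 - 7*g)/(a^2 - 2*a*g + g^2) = (7 - g)/(a - g)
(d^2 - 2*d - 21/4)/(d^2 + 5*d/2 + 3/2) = (d - 7/2)/(d + 1)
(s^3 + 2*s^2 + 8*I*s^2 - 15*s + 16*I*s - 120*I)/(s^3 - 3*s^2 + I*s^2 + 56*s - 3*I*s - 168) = (s + 5)/(s - 7*I)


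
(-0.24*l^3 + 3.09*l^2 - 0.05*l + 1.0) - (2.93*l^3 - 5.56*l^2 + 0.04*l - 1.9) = -3.17*l^3 + 8.65*l^2 - 0.09*l + 2.9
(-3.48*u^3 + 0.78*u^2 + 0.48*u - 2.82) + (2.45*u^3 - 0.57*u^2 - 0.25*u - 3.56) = -1.03*u^3 + 0.21*u^2 + 0.23*u - 6.38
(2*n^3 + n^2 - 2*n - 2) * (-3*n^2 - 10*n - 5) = -6*n^5 - 23*n^4 - 14*n^3 + 21*n^2 + 30*n + 10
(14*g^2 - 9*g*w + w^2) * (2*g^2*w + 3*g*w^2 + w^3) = 28*g^4*w + 24*g^3*w^2 - 11*g^2*w^3 - 6*g*w^4 + w^5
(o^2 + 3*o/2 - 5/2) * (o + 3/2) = o^3 + 3*o^2 - o/4 - 15/4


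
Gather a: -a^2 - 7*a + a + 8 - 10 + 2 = -a^2 - 6*a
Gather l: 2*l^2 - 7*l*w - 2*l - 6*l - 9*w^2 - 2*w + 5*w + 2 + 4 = 2*l^2 + l*(-7*w - 8) - 9*w^2 + 3*w + 6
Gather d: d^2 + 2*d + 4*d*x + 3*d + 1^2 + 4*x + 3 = d^2 + d*(4*x + 5) + 4*x + 4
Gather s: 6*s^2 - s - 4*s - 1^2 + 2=6*s^2 - 5*s + 1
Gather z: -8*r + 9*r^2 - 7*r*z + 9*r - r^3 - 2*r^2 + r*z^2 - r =-r^3 + 7*r^2 + r*z^2 - 7*r*z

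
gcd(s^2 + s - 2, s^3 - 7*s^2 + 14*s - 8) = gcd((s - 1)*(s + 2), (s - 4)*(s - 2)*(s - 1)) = s - 1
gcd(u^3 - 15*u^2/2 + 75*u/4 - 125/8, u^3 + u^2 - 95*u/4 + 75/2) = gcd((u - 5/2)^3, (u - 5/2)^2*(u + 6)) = u^2 - 5*u + 25/4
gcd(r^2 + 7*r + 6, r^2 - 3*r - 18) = 1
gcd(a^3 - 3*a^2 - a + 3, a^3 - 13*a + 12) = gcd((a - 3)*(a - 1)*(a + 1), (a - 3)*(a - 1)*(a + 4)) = a^2 - 4*a + 3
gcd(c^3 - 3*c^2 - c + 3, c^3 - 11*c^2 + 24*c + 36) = c + 1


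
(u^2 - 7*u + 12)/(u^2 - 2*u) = (u^2 - 7*u + 12)/(u*(u - 2))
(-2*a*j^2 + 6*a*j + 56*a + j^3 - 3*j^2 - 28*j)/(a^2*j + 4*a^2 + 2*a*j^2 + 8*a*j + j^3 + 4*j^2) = (-2*a*j + 14*a + j^2 - 7*j)/(a^2 + 2*a*j + j^2)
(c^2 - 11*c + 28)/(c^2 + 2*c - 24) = (c - 7)/(c + 6)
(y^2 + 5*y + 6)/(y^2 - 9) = (y + 2)/(y - 3)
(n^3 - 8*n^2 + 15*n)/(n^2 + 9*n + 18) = n*(n^2 - 8*n + 15)/(n^2 + 9*n + 18)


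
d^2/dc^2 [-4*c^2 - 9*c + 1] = -8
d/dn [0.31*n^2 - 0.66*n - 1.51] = 0.62*n - 0.66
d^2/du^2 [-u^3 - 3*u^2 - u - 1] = -6*u - 6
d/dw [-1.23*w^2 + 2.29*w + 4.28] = 2.29 - 2.46*w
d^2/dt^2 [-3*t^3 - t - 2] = -18*t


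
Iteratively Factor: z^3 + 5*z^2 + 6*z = (z + 2)*(z^2 + 3*z) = (z + 2)*(z + 3)*(z)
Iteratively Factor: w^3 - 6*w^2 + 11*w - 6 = (w - 2)*(w^2 - 4*w + 3) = (w - 2)*(w - 1)*(w - 3)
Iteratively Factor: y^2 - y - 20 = (y + 4)*(y - 5)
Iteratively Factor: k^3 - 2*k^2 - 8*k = (k - 4)*(k^2 + 2*k) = (k - 4)*(k + 2)*(k)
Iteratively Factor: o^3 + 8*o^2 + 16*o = (o)*(o^2 + 8*o + 16) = o*(o + 4)*(o + 4)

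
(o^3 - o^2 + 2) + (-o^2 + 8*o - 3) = o^3 - 2*o^2 + 8*o - 1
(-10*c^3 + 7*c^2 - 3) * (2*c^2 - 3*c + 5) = -20*c^5 + 44*c^4 - 71*c^3 + 29*c^2 + 9*c - 15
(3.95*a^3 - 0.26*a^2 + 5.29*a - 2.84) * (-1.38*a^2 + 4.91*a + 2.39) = -5.451*a^5 + 19.7533*a^4 + 0.863700000000001*a^3 + 29.2717*a^2 - 1.3013*a - 6.7876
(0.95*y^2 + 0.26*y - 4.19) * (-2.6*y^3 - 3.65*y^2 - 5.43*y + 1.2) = -2.47*y^5 - 4.1435*y^4 + 4.7865*y^3 + 15.0217*y^2 + 23.0637*y - 5.028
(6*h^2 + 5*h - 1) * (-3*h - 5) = -18*h^3 - 45*h^2 - 22*h + 5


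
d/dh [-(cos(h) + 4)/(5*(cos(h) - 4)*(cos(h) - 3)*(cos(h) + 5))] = 2*(-cos(h)^3 - 5*cos(h)^2 + 8*cos(h) + 76)*sin(h)/(5*(cos(h) - 4)^2*(cos(h) - 3)^2*(cos(h) + 5)^2)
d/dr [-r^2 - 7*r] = -2*r - 7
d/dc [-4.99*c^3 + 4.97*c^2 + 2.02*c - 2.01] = -14.97*c^2 + 9.94*c + 2.02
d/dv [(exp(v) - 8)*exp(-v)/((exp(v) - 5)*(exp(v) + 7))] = 2*(-exp(3*v) + 11*exp(2*v) + 16*exp(v) - 140)*exp(-v)/(exp(4*v) + 4*exp(3*v) - 66*exp(2*v) - 140*exp(v) + 1225)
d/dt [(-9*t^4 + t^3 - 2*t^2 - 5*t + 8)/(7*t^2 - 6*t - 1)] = (-126*t^5 + 169*t^4 + 24*t^3 + 44*t^2 - 108*t + 53)/(49*t^4 - 84*t^3 + 22*t^2 + 12*t + 1)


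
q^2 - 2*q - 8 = (q - 4)*(q + 2)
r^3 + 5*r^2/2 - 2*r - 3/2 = (r - 1)*(r + 1/2)*(r + 3)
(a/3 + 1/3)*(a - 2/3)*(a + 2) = a^3/3 + 7*a^2/9 - 4/9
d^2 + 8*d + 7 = (d + 1)*(d + 7)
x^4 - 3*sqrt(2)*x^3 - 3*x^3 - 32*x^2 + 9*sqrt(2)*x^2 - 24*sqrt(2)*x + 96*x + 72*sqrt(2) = (x - 3)*(x - 6*sqrt(2))*(x + sqrt(2))*(x + 2*sqrt(2))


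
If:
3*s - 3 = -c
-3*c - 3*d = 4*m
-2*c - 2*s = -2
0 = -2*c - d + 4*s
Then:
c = 0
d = 4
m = -3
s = 1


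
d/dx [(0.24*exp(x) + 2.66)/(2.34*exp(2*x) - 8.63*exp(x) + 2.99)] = (-0.5616*exp(2*x) - 12.4488*exp(x) + 23.6734)*exp(x)/(5.4756*exp(4*x) - 40.3884*exp(3*x) + 88.4701*exp(2*x) - 51.6074*exp(x) + 8.9401)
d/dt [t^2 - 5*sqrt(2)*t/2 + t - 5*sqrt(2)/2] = 2*t - 5*sqrt(2)/2 + 1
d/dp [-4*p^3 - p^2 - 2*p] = -12*p^2 - 2*p - 2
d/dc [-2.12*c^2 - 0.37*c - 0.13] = -4.24*c - 0.37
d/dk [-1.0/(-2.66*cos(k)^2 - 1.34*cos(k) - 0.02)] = (5.32*cos(k) + 1.34)*sin(k)/(2.66*cos(k)^2 + 1.34*cos(k) + 0.02)^2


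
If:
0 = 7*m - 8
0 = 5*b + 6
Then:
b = -6/5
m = 8/7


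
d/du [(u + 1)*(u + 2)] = 2*u + 3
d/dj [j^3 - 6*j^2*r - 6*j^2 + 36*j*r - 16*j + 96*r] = 3*j^2 - 12*j*r - 12*j + 36*r - 16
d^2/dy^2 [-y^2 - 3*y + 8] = -2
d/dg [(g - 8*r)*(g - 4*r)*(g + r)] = 3*g^2 - 22*g*r + 20*r^2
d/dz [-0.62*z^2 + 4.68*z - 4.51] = 4.68 - 1.24*z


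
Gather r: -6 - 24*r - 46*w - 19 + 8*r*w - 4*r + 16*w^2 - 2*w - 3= r*(8*w - 28) + 16*w^2 - 48*w - 28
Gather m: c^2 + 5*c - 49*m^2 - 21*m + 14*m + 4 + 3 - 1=c^2 + 5*c - 49*m^2 - 7*m + 6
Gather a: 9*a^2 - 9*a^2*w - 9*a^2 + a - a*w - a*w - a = -9*a^2*w - 2*a*w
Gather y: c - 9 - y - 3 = c - y - 12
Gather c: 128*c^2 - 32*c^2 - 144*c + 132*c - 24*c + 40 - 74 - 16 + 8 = 96*c^2 - 36*c - 42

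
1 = 1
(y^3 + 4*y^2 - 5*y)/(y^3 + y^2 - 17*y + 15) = y/(y - 3)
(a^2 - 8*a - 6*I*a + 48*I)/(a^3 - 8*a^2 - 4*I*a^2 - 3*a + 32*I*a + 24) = (a - 6*I)/(a^2 - 4*I*a - 3)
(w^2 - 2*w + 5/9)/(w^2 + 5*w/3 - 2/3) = (w - 5/3)/(w + 2)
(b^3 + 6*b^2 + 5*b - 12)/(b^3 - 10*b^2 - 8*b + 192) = (b^2 + 2*b - 3)/(b^2 - 14*b + 48)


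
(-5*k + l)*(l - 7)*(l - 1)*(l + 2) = -5*k*l^3 + 30*k*l^2 + 45*k*l - 70*k + l^4 - 6*l^3 - 9*l^2 + 14*l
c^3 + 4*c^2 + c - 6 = (c - 1)*(c + 2)*(c + 3)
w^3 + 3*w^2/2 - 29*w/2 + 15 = (w - 2)*(w - 3/2)*(w + 5)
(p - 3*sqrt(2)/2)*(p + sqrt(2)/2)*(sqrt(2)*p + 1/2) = sqrt(2)*p^3 - 3*p^2/2 - 2*sqrt(2)*p - 3/4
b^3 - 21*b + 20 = (b - 4)*(b - 1)*(b + 5)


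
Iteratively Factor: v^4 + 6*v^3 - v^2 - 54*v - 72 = (v + 2)*(v^3 + 4*v^2 - 9*v - 36) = (v + 2)*(v + 4)*(v^2 - 9) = (v - 3)*(v + 2)*(v + 4)*(v + 3)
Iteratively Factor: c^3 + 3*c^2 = (c)*(c^2 + 3*c) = c*(c + 3)*(c)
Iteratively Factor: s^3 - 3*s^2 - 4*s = (s + 1)*(s^2 - 4*s) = (s - 4)*(s + 1)*(s)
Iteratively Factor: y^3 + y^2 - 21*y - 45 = (y + 3)*(y^2 - 2*y - 15) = (y - 5)*(y + 3)*(y + 3)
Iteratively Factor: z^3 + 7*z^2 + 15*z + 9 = (z + 1)*(z^2 + 6*z + 9) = (z + 1)*(z + 3)*(z + 3)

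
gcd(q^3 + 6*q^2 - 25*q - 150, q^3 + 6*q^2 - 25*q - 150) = q^3 + 6*q^2 - 25*q - 150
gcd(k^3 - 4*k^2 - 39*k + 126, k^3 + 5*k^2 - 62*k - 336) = k + 6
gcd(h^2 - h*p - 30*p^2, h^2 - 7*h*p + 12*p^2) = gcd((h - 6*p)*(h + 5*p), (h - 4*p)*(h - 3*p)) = 1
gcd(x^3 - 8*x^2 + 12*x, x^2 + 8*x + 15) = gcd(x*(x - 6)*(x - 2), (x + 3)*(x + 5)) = 1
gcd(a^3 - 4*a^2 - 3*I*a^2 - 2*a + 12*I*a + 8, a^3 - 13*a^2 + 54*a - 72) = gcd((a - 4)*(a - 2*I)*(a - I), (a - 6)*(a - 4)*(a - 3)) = a - 4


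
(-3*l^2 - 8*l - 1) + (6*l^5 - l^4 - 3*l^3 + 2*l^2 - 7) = 6*l^5 - l^4 - 3*l^3 - l^2 - 8*l - 8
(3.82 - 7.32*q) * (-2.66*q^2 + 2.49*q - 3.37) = 19.4712*q^3 - 28.388*q^2 + 34.1802*q - 12.8734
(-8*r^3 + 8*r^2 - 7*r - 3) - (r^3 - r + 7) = -9*r^3 + 8*r^2 - 6*r - 10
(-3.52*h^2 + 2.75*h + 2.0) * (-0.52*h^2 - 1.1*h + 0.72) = 1.8304*h^4 + 2.442*h^3 - 6.5994*h^2 - 0.22*h + 1.44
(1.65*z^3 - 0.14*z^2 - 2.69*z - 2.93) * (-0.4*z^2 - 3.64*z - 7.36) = -0.66*z^5 - 5.95*z^4 - 10.5584*z^3 + 11.994*z^2 + 30.4636*z + 21.5648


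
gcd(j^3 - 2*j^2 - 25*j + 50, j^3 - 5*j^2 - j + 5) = j - 5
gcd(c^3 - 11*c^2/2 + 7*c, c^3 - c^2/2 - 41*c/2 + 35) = c^2 - 11*c/2 + 7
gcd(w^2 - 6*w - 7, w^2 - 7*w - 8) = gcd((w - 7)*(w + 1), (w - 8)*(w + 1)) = w + 1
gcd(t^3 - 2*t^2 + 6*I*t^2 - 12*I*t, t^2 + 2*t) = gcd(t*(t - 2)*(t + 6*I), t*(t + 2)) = t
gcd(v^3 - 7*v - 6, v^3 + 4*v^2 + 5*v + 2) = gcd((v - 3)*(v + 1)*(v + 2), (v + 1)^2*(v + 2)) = v^2 + 3*v + 2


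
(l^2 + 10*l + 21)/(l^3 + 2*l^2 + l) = (l^2 + 10*l + 21)/(l*(l^2 + 2*l + 1))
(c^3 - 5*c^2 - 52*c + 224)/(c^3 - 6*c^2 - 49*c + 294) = (c^2 - 12*c + 32)/(c^2 - 13*c + 42)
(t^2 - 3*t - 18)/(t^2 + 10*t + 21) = (t - 6)/(t + 7)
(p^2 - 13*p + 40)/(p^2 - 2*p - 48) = (p - 5)/(p + 6)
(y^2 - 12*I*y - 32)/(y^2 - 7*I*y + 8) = (y - 4*I)/(y + I)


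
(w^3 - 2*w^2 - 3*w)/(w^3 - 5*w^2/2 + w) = 2*(w^2 - 2*w - 3)/(2*w^2 - 5*w + 2)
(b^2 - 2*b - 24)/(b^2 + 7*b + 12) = (b - 6)/(b + 3)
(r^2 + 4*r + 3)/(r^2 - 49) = (r^2 + 4*r + 3)/(r^2 - 49)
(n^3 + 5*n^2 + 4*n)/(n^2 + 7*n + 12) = n*(n + 1)/(n + 3)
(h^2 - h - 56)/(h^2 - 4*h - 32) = (h + 7)/(h + 4)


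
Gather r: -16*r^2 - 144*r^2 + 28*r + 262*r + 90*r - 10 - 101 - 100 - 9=-160*r^2 + 380*r - 220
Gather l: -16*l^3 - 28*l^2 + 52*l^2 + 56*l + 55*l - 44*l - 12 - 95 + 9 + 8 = -16*l^3 + 24*l^2 + 67*l - 90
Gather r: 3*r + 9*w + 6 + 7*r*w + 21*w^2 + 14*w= r*(7*w + 3) + 21*w^2 + 23*w + 6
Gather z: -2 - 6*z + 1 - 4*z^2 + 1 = -4*z^2 - 6*z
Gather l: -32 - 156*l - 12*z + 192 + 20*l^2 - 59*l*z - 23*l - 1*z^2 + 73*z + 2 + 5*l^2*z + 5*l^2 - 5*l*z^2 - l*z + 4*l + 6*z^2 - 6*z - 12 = l^2*(5*z + 25) + l*(-5*z^2 - 60*z - 175) + 5*z^2 + 55*z + 150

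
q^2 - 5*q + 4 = (q - 4)*(q - 1)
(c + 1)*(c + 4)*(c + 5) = c^3 + 10*c^2 + 29*c + 20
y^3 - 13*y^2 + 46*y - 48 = (y - 8)*(y - 3)*(y - 2)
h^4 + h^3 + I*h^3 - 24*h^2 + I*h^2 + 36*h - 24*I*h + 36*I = (h - 3)*(h - 2)*(h + 6)*(h + I)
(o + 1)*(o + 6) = o^2 + 7*o + 6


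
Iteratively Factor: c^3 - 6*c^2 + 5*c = (c - 5)*(c^2 - c) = c*(c - 5)*(c - 1)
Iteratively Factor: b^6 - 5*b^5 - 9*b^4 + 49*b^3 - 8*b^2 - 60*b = (b - 5)*(b^5 - 9*b^3 + 4*b^2 + 12*b) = (b - 5)*(b - 2)*(b^4 + 2*b^3 - 5*b^2 - 6*b) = (b - 5)*(b - 2)^2*(b^3 + 4*b^2 + 3*b) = b*(b - 5)*(b - 2)^2*(b^2 + 4*b + 3) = b*(b - 5)*(b - 2)^2*(b + 3)*(b + 1)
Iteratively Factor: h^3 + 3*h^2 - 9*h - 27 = (h - 3)*(h^2 + 6*h + 9) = (h - 3)*(h + 3)*(h + 3)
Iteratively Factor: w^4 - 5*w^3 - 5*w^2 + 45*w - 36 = (w + 3)*(w^3 - 8*w^2 + 19*w - 12) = (w - 4)*(w + 3)*(w^2 - 4*w + 3) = (w - 4)*(w - 3)*(w + 3)*(w - 1)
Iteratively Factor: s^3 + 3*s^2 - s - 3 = (s + 1)*(s^2 + 2*s - 3) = (s - 1)*(s + 1)*(s + 3)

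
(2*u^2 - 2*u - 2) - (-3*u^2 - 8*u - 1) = 5*u^2 + 6*u - 1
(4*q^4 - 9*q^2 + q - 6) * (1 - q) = -4*q^5 + 4*q^4 + 9*q^3 - 10*q^2 + 7*q - 6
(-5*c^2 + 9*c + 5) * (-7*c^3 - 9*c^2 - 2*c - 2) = 35*c^5 - 18*c^4 - 106*c^3 - 53*c^2 - 28*c - 10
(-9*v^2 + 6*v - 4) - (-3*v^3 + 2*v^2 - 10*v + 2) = 3*v^3 - 11*v^2 + 16*v - 6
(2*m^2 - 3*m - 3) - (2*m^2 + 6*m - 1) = -9*m - 2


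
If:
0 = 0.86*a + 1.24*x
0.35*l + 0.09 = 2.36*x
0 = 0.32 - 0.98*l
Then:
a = -0.12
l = 0.33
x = 0.09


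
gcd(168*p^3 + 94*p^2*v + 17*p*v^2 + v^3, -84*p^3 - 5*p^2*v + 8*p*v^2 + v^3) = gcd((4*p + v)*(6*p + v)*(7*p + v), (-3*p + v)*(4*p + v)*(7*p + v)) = 28*p^2 + 11*p*v + v^2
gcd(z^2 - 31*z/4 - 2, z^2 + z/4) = z + 1/4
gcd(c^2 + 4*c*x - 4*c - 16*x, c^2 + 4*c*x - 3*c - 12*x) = c + 4*x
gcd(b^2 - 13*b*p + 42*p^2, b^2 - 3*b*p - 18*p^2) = -b + 6*p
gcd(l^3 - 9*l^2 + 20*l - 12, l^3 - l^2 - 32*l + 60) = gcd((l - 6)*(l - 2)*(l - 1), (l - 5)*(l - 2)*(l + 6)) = l - 2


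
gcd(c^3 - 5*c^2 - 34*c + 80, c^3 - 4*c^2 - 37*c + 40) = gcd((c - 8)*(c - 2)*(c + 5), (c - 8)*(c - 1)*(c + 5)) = c^2 - 3*c - 40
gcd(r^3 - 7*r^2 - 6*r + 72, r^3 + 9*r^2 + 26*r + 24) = r + 3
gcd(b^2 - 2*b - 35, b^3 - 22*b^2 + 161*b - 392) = b - 7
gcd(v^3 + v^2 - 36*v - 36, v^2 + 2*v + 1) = v + 1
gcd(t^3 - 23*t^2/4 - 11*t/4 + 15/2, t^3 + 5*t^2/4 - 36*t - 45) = t^2 - 19*t/4 - 15/2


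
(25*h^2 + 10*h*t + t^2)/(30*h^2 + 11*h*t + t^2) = (5*h + t)/(6*h + t)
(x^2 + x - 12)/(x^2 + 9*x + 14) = (x^2 + x - 12)/(x^2 + 9*x + 14)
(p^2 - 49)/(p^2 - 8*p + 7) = (p + 7)/(p - 1)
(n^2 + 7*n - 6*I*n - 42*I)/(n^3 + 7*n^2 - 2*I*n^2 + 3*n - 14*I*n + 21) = (n - 6*I)/(n^2 - 2*I*n + 3)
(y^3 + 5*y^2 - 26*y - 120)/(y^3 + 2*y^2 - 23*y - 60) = (y + 6)/(y + 3)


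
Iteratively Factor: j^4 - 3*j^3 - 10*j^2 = (j - 5)*(j^3 + 2*j^2) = j*(j - 5)*(j^2 + 2*j) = j*(j - 5)*(j + 2)*(j)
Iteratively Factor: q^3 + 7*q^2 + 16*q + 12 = (q + 3)*(q^2 + 4*q + 4) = (q + 2)*(q + 3)*(q + 2)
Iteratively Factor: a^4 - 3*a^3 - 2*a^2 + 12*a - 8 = (a + 2)*(a^3 - 5*a^2 + 8*a - 4) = (a - 2)*(a + 2)*(a^2 - 3*a + 2) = (a - 2)^2*(a + 2)*(a - 1)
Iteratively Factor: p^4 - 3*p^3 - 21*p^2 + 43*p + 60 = (p - 3)*(p^3 - 21*p - 20) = (p - 3)*(p + 1)*(p^2 - p - 20) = (p - 3)*(p + 1)*(p + 4)*(p - 5)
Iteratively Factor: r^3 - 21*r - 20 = (r + 1)*(r^2 - r - 20) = (r - 5)*(r + 1)*(r + 4)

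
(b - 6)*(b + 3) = b^2 - 3*b - 18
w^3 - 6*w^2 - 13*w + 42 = (w - 7)*(w - 2)*(w + 3)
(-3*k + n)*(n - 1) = -3*k*n + 3*k + n^2 - n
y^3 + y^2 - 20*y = y*(y - 4)*(y + 5)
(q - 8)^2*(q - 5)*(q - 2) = q^4 - 23*q^3 + 186*q^2 - 608*q + 640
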